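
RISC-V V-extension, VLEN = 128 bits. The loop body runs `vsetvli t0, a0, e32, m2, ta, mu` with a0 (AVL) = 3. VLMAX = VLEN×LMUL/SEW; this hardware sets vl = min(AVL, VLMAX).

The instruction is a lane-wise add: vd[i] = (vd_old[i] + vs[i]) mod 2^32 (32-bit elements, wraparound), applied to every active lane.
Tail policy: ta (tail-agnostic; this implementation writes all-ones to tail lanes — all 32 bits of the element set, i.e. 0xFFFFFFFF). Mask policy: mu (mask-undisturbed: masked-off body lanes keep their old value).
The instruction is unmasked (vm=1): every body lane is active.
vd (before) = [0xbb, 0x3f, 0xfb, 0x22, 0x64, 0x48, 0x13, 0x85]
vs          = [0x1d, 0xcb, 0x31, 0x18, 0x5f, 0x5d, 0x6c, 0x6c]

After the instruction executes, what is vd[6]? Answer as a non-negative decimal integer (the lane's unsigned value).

vd[6] = 4294967295

VLMAX = VLEN×LMUL/SEW = 128×2/32 = 8
vl ← min(3, 8) = 3
vd[0] add(0xbb,0x1d) -> 0xd8
vd[1] add(0x3f,0xcb) -> 0x10a
vd[2] add(0xfb,0x31) -> 0x12c
vd[3] tail/ones -> 0xffffffff
vd[4] tail/ones -> 0xffffffff
vd[5] tail/ones -> 0xffffffff
vd[6] tail/ones -> 0xffffffff
vd[7] tail/ones -> 0xffffffff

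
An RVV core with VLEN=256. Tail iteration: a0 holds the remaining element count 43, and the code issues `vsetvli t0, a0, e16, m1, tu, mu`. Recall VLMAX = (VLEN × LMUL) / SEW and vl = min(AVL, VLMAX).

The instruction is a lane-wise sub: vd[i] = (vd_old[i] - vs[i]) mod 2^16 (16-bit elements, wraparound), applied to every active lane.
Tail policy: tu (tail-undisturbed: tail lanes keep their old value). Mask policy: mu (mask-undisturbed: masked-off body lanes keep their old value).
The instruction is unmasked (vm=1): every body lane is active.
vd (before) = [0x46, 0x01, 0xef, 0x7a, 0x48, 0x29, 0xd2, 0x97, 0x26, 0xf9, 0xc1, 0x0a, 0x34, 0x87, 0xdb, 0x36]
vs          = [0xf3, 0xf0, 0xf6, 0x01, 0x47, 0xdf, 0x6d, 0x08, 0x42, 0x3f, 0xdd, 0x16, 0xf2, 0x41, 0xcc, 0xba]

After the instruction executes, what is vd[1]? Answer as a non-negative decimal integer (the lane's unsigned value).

VLMAX = VLEN×LMUL/SEW = 256×1/16 = 16
AVL=43 > VLMAX=16, so vl = 16
  i=0: sub(0x46,0xf3) → 65363
  i=1: sub(0x01,0xf0) → 65297
  i=2: sub(0xef,0xf6) → 65529
  i=3: sub(0x7a,0x01) → 121
  i=4: sub(0x48,0x47) → 1
  i=5: sub(0x29,0xdf) → 65354
  i=6: sub(0xd2,0x6d) → 101
  i=7: sub(0x97,0x08) → 143
  i=8: sub(0x26,0x42) → 65508
  i=9: sub(0xf9,0x3f) → 186
  i=10: sub(0xc1,0xdd) → 65508
  i=11: sub(0x0a,0x16) → 65524
  i=12: sub(0x34,0xf2) → 65346
  i=13: sub(0x87,0x41) → 70
  i=14: sub(0xdb,0xcc) → 15
  i=15: sub(0x36,0xba) → 65404

vd[1] = 65297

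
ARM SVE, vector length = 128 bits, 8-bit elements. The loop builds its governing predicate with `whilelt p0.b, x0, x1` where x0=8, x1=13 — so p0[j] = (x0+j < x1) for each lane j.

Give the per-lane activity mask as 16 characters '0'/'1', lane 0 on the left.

128-bit reg / 8-bit elem → 16 lanes
p0[j] = (8+j < 13); true for j=0..4 → 5 lanes set
bits (lane 0 leftmost): 1111100000000000

predicate = 1111100000000000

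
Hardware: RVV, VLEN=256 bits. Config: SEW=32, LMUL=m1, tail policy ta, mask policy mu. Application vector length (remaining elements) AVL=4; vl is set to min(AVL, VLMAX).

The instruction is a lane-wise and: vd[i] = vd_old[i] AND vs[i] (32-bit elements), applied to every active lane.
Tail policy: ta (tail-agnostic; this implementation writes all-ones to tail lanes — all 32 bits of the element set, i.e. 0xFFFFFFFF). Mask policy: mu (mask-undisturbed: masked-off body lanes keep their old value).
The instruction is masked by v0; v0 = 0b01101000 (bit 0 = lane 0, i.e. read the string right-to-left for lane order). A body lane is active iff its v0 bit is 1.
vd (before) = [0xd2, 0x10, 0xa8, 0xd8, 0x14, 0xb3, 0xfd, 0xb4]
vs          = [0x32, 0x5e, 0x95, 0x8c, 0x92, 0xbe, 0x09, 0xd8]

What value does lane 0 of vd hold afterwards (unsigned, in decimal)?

vd[0] = 210

lanes per group: 256·1/32 = 8
vl ← min(4, 8) = 4
  i=0: mask-off/keep → 210
  i=1: mask-off/keep → 16
  i=2: mask-off/keep → 168
  i=3: and(0xd8,0x8c) → 136
  i=4: tail/ones → 4294967295
  i=5: tail/ones → 4294967295
  i=6: tail/ones → 4294967295
  i=7: tail/ones → 4294967295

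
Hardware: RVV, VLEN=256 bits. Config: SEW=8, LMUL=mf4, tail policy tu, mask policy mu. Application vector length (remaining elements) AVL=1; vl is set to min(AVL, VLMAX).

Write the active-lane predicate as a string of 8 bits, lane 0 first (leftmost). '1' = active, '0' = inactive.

predicate = 10000000

VLMAX = VLEN×LMUL/SEW = 256×1/4/8 = 8
AVL=1 ≤ VLMAX=8, so vl = 1
bits (lane 0 leftmost): 10000000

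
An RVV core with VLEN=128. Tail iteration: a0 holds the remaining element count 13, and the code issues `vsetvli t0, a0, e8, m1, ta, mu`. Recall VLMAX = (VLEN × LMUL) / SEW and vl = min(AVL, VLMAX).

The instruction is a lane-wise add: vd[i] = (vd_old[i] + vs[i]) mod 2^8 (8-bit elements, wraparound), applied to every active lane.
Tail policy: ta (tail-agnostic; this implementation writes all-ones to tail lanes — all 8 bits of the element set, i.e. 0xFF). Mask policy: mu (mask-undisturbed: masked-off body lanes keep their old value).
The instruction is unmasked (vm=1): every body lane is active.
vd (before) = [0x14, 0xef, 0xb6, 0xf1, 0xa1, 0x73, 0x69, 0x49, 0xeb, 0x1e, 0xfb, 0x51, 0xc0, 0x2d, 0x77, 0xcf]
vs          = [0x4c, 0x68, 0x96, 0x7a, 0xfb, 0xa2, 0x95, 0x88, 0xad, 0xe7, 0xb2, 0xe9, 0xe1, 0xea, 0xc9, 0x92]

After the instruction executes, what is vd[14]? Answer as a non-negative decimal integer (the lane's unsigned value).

VLMAX = VLEN×LMUL/SEW = 128×1/8 = 16
AVL=13 ≤ VLMAX=16, so vl = 13
lane  0: add(0x14,0x4c) ⇒ 0x60
lane  1: add(0xef,0x68) ⇒ 0x57
lane  2: add(0xb6,0x96) ⇒ 0x4c
lane  3: add(0xf1,0x7a) ⇒ 0x6b
lane  4: add(0xa1,0xfb) ⇒ 0x9c
lane  5: add(0x73,0xa2) ⇒ 0x15
lane  6: add(0x69,0x95) ⇒ 0xfe
lane  7: add(0x49,0x88) ⇒ 0xd1
lane  8: add(0xeb,0xad) ⇒ 0x98
lane  9: add(0x1e,0xe7) ⇒ 0x05
lane 10: add(0xfb,0xb2) ⇒ 0xad
lane 11: add(0x51,0xe9) ⇒ 0x3a
lane 12: add(0xc0,0xe1) ⇒ 0xa1
lane 13: tail/ones ⇒ 0xff
lane 14: tail/ones ⇒ 0xff
lane 15: tail/ones ⇒ 0xff

vd[14] = 255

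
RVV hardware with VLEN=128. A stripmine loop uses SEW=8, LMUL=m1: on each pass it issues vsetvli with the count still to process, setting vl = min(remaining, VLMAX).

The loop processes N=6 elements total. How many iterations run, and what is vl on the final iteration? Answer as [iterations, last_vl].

lanes per group: 128·1/8 = 16
iterations = ceil(6/16) = 1; final-pass vl = 6

[iterations, last_vl] = [1, 6]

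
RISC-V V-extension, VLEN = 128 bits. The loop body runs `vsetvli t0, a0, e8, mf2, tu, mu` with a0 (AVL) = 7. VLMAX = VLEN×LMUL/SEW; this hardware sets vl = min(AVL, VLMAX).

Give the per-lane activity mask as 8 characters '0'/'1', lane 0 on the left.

predicate = 11111110

lanes per group: 128·1/2/8 = 8
AVL=7 ≤ VLMAX=8, so vl = 7
bits (lane 0 leftmost): 11111110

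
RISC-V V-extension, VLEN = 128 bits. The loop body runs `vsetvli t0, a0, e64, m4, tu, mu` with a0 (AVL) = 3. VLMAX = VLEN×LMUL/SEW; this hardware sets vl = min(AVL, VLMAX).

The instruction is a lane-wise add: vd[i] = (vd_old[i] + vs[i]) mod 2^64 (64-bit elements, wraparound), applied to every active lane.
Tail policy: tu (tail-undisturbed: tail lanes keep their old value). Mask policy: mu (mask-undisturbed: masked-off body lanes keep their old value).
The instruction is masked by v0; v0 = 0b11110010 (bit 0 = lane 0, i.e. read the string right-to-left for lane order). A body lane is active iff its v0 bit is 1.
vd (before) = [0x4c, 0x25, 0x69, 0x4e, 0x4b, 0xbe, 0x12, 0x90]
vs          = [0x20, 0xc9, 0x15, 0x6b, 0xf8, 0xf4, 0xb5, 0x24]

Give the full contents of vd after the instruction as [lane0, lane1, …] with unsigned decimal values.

VLMAX = (128 × 4) / 64 = 8 lanes
vl = min(AVL, VLMAX) = min(3, 8) = 3
lane  0: mask-off/keep ⇒ 0x4c
lane  1: add(0x25,0xc9) ⇒ 0xee
lane  2: mask-off/keep ⇒ 0x69
lane  3: tail/keep ⇒ 0x4e
lane  4: tail/keep ⇒ 0x4b
lane  5: tail/keep ⇒ 0xbe
lane  6: tail/keep ⇒ 0x12
lane  7: tail/keep ⇒ 0x90

vd = [76, 238, 105, 78, 75, 190, 18, 144]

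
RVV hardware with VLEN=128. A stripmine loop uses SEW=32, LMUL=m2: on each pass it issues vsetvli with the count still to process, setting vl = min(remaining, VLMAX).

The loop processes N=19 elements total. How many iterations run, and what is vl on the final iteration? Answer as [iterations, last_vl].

[iterations, last_vl] = [3, 3]

VLMAX = VLEN×LMUL/SEW = 128×2/32 = 8
N=19: ⌈19/8⌉ = 3 iters; last vl = 19 − 2×8 = 3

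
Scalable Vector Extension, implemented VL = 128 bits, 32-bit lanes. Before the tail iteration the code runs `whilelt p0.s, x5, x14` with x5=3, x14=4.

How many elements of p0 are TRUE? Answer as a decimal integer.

vl = 1

128-bit reg / 32-bit elem → 4 lanes
p0[j] = (3+j < 4); true for j=0..0 → 1 lanes set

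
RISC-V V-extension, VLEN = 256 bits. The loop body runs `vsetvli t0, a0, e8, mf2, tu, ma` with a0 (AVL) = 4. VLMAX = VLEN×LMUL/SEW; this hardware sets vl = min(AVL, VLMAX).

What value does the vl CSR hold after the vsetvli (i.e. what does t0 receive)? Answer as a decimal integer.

lanes per group: 256·1/2/8 = 16
AVL=4 ≤ VLMAX=16, so vl = 4

vl = 4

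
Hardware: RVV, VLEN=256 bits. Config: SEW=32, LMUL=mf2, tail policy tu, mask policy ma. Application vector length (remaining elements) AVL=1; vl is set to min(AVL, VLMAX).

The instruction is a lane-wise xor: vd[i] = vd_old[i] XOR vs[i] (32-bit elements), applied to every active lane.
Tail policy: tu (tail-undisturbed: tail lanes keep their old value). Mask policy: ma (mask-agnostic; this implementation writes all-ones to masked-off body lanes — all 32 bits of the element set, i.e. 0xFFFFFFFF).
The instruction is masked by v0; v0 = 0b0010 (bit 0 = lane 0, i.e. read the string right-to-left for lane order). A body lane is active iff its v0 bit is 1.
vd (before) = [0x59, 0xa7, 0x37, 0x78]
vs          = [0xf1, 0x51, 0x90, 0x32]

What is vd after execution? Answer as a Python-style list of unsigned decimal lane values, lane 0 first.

vd = [4294967295, 167, 55, 120]

lanes per group: 256·1/2/32 = 4
AVL=1 ≤ VLMAX=4, so vl = 1
lane  0: mask-off/ones ⇒ 0xffffffff
lane  1: tail/keep ⇒ 0xa7
lane  2: tail/keep ⇒ 0x37
lane  3: tail/keep ⇒ 0x78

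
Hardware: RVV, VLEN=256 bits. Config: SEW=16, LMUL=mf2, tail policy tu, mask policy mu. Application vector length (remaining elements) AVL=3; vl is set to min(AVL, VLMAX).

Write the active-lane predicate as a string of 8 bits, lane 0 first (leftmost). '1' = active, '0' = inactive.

predicate = 11100000

lanes per group: 256·1/2/16 = 8
AVL=3 ≤ VLMAX=8, so vl = 3
bits (lane 0 leftmost): 11100000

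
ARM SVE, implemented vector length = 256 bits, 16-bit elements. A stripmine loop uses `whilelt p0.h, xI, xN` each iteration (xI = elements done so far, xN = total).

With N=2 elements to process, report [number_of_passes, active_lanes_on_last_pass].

256-bit reg / 16-bit elem → 16 lanes
2 elements at 16/iter → 1 passes, remainder 2 on the last

[iterations, last_vl] = [1, 2]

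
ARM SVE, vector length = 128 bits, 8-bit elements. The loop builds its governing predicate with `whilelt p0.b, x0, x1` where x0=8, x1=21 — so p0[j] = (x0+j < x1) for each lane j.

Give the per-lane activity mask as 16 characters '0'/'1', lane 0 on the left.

lane count: 128 div 8 = 16
active while 8+j < 21, i.e. j ∈ [0,13) capped at 16 ⇒ 13
bits (lane 0 leftmost): 1111111111111000

predicate = 1111111111111000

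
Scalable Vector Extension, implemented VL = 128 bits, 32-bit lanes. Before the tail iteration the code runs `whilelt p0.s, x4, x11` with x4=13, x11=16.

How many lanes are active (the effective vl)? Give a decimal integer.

lane count: 128 div 32 = 4
whilelt: lane j active iff 13+j < 16 → j < 3 → 3 active

vl = 3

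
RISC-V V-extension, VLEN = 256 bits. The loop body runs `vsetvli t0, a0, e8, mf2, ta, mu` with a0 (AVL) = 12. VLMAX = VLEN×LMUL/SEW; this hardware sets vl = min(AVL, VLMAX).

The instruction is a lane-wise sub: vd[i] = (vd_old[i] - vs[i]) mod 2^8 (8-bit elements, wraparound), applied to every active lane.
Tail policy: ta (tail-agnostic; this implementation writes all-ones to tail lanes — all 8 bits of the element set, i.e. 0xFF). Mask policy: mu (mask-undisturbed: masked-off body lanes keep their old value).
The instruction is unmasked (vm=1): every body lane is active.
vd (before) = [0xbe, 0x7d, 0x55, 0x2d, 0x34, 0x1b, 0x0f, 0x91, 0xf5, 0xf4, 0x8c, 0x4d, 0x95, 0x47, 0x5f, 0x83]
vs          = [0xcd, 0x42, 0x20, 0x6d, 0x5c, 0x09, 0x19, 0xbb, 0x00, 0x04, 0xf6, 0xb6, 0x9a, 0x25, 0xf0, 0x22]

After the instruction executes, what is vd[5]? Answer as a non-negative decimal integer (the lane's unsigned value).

lanes per group: 256·1/2/8 = 16
vl ← min(12, 16) = 12
  i=0: sub(0xbe,0xcd) → 241
  i=1: sub(0x7d,0x42) → 59
  i=2: sub(0x55,0x20) → 53
  i=3: sub(0x2d,0x6d) → 192
  i=4: sub(0x34,0x5c) → 216
  i=5: sub(0x1b,0x09) → 18
  i=6: sub(0x0f,0x19) → 246
  i=7: sub(0x91,0xbb) → 214
  i=8: sub(0xf5,0x00) → 245
  i=9: sub(0xf4,0x04) → 240
  i=10: sub(0x8c,0xf6) → 150
  i=11: sub(0x4d,0xb6) → 151
  i=12: tail/ones → 255
  i=13: tail/ones → 255
  i=14: tail/ones → 255
  i=15: tail/ones → 255

vd[5] = 18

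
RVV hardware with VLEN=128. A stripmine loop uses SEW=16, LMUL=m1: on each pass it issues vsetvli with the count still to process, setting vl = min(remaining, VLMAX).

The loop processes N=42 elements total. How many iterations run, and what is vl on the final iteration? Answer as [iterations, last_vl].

VLMAX = VLEN×LMUL/SEW = 128×1/16 = 8
N=42: ⌈42/8⌉ = 6 iters; last vl = 42 − 5×8 = 2

[iterations, last_vl] = [6, 2]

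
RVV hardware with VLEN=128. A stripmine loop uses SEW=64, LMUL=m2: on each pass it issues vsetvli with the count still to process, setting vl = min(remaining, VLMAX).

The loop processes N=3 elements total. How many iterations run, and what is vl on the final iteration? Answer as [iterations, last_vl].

[iterations, last_vl] = [1, 3]

VLMAX = VLEN×LMUL/SEW = 128×2/64 = 4
N=3: ⌈3/4⌉ = 1 iters; last vl = 3 − 0×4 = 3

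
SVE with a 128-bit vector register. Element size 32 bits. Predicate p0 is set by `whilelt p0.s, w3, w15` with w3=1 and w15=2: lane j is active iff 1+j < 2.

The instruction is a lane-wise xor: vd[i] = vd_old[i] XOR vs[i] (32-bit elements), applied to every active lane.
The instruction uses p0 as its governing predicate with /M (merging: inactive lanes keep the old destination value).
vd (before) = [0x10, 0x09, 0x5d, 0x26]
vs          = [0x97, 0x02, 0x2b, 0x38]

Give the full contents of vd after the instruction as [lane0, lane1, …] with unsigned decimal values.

lane count: 128 div 32 = 4
p0[j] = (1+j < 2); true for j=0..0 → 1 lanes set
vd[0] xor(0x10,0x97) -> 0x87
vd[1] tail/keep -> 0x09
vd[2] tail/keep -> 0x5d
vd[3] tail/keep -> 0x26

vd = [135, 9, 93, 38]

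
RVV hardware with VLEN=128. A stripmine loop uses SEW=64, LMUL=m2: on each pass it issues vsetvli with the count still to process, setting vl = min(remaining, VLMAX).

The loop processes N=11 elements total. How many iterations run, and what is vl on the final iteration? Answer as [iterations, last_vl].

[iterations, last_vl] = [3, 3]

VLMAX = (128 × 2) / 64 = 4 lanes
11 elements at 4/iter → 3 passes, remainder 3 on the last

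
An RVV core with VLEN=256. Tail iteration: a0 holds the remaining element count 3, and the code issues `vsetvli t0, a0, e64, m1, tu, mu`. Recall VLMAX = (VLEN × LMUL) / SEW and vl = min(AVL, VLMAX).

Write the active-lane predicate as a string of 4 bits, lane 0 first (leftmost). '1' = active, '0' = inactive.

VLMAX = (256 × 1) / 64 = 4 lanes
vl ← min(3, 4) = 3
bits (lane 0 leftmost): 1110

predicate = 1110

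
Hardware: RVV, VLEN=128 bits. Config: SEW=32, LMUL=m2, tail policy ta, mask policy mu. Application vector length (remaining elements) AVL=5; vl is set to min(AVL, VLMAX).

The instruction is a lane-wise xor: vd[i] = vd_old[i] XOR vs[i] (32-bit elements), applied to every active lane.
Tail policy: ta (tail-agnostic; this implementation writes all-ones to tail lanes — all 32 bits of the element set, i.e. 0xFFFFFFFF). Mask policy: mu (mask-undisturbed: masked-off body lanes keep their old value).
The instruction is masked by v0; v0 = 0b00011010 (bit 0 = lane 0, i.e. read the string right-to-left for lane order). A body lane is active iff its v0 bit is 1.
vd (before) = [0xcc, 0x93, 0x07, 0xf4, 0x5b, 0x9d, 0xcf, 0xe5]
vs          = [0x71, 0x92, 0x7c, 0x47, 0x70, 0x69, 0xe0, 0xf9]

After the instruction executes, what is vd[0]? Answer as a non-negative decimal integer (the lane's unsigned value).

vd[0] = 204

VLMAX = VLEN×LMUL/SEW = 128×2/32 = 8
AVL=5 ≤ VLMAX=8, so vl = 5
[0] mask-off/keep = 0xcc
[1] xor(0x93,0x92) = 0x01
[2] mask-off/keep = 0x07
[3] xor(0xf4,0x47) = 0xb3
[4] xor(0x5b,0x70) = 0x2b
[5] tail/ones = 0xffffffff
[6] tail/ones = 0xffffffff
[7] tail/ones = 0xffffffff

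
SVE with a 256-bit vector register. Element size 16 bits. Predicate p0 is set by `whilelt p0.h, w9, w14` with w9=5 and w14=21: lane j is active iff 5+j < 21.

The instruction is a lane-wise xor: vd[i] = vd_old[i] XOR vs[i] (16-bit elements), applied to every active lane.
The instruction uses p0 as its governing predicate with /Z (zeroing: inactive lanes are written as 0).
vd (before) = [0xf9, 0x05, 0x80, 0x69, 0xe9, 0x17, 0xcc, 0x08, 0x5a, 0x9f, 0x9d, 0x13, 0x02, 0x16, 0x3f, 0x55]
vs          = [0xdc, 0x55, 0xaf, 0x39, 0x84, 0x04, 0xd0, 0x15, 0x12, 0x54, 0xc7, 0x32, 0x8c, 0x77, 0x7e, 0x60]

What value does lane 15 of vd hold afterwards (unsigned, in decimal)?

lane count: 256 div 16 = 16
whilelt: lane j active iff 5+j < 21 → j < 16 → 16 active
vd[0] xor(0xf9,0xdc) -> 0x25
vd[1] xor(0x05,0x55) -> 0x50
vd[2] xor(0x80,0xaf) -> 0x2f
vd[3] xor(0x69,0x39) -> 0x50
vd[4] xor(0xe9,0x84) -> 0x6d
vd[5] xor(0x17,0x04) -> 0x13
vd[6] xor(0xcc,0xd0) -> 0x1c
vd[7] xor(0x08,0x15) -> 0x1d
vd[8] xor(0x5a,0x12) -> 0x48
vd[9] xor(0x9f,0x54) -> 0xcb
vd[10] xor(0x9d,0xc7) -> 0x5a
vd[11] xor(0x13,0x32) -> 0x21
vd[12] xor(0x02,0x8c) -> 0x8e
vd[13] xor(0x16,0x77) -> 0x61
vd[14] xor(0x3f,0x7e) -> 0x41
vd[15] xor(0x55,0x60) -> 0x35

vd[15] = 53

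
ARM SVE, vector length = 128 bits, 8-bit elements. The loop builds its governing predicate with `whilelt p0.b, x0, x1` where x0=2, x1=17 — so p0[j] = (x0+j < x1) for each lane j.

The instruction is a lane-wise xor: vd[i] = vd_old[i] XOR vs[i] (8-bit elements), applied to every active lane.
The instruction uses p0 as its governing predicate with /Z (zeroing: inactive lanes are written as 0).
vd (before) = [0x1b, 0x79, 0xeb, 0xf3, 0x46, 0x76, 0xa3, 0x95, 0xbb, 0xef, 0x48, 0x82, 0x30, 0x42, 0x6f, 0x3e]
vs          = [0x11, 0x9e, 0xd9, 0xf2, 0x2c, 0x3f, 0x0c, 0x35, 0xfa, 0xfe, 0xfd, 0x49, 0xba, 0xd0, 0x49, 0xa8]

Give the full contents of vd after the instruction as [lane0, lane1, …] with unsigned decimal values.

lane count: 128 div 8 = 16
active while 2+j < 17, i.e. j ∈ [0,15) capped at 16 ⇒ 15
  i=0: xor(0x1b,0x11) → 10
  i=1: xor(0x79,0x9e) → 231
  i=2: xor(0xeb,0xd9) → 50
  i=3: xor(0xf3,0xf2) → 1
  i=4: xor(0x46,0x2c) → 106
  i=5: xor(0x76,0x3f) → 73
  i=6: xor(0xa3,0x0c) → 175
  i=7: xor(0x95,0x35) → 160
  i=8: xor(0xbb,0xfa) → 65
  i=9: xor(0xef,0xfe) → 17
  i=10: xor(0x48,0xfd) → 181
  i=11: xor(0x82,0x49) → 203
  i=12: xor(0x30,0xba) → 138
  i=13: xor(0x42,0xd0) → 146
  i=14: xor(0x6f,0x49) → 38
  i=15: tail/zero → 0

vd = [10, 231, 50, 1, 106, 73, 175, 160, 65, 17, 181, 203, 138, 146, 38, 0]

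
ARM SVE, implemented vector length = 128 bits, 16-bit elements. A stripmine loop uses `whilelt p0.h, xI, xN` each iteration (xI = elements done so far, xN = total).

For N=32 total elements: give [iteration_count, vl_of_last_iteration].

[iterations, last_vl] = [4, 8]

128-bit reg / 16-bit elem → 8 lanes
iterations = ceil(32/8) = 4; final-pass vl = 8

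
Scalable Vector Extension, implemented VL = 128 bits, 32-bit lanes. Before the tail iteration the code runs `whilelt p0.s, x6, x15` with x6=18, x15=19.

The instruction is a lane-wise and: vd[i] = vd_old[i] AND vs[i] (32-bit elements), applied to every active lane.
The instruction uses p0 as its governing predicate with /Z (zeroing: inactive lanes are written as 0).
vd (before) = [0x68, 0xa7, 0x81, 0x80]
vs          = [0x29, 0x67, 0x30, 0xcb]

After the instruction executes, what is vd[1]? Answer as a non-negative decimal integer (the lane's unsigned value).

vd[1] = 0

lane count: 128 div 32 = 4
p0[j] = (18+j < 19); true for j=0..0 → 1 lanes set
vd[0] and(0x68,0x29) -> 0x28
vd[1] tail/zero -> 0x00
vd[2] tail/zero -> 0x00
vd[3] tail/zero -> 0x00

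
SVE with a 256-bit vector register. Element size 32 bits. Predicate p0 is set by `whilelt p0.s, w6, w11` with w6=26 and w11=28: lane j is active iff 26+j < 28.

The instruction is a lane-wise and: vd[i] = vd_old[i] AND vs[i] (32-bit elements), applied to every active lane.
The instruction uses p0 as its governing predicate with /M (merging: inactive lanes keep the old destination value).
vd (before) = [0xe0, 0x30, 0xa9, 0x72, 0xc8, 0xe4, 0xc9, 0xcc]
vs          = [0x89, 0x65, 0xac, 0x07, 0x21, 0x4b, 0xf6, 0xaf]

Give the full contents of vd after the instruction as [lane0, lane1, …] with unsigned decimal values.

vd = [128, 32, 169, 114, 200, 228, 201, 204]

256-bit reg / 32-bit elem → 8 lanes
active while 26+j < 28, i.e. j ∈ [0,2) capped at 8 ⇒ 2
[0] and(0xe0,0x89) = 0x80
[1] and(0x30,0x65) = 0x20
[2] tail/keep = 0xa9
[3] tail/keep = 0x72
[4] tail/keep = 0xc8
[5] tail/keep = 0xe4
[6] tail/keep = 0xc9
[7] tail/keep = 0xcc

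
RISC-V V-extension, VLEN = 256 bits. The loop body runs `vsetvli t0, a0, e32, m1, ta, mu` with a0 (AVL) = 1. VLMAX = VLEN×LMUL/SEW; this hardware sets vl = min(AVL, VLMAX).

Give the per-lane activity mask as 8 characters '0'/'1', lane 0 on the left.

VLMAX = VLEN×LMUL/SEW = 256×1/32 = 8
vl = min(AVL, VLMAX) = min(1, 8) = 1
bits (lane 0 leftmost): 10000000

predicate = 10000000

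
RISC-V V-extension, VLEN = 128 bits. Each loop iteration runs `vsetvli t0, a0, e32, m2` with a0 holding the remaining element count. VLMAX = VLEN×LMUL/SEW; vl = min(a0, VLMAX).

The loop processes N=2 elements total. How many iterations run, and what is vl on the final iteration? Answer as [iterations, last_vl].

[iterations, last_vl] = [1, 2]

VLMAX = VLEN×LMUL/SEW = 128×2/32 = 8
iterations = ceil(2/8) = 1; final-pass vl = 2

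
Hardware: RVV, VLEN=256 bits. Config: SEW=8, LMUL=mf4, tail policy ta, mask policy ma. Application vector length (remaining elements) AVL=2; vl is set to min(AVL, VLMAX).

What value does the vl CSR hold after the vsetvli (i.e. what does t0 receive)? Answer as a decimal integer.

VLMAX = VLEN×LMUL/SEW = 256×1/4/8 = 8
vl ← min(2, 8) = 2

vl = 2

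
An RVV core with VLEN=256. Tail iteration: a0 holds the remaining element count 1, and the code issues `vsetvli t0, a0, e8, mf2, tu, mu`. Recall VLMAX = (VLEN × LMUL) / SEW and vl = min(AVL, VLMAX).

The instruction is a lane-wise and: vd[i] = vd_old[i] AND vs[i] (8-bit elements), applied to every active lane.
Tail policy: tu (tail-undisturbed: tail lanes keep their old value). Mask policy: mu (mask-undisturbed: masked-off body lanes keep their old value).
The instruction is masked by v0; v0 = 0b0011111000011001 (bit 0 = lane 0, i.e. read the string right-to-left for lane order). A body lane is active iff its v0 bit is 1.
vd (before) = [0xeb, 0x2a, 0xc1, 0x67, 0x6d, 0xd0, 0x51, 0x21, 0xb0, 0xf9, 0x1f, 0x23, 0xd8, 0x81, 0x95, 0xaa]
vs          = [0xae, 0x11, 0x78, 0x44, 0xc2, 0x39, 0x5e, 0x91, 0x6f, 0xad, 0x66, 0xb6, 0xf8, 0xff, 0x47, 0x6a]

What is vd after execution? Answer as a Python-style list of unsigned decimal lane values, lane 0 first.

vd = [170, 42, 193, 103, 109, 208, 81, 33, 176, 249, 31, 35, 216, 129, 149, 170]

lanes per group: 256·1/2/8 = 16
vl ← min(1, 16) = 1
  i=0: and(0xeb,0xae) → 170
  i=1: tail/keep → 42
  i=2: tail/keep → 193
  i=3: tail/keep → 103
  i=4: tail/keep → 109
  i=5: tail/keep → 208
  i=6: tail/keep → 81
  i=7: tail/keep → 33
  i=8: tail/keep → 176
  i=9: tail/keep → 249
  i=10: tail/keep → 31
  i=11: tail/keep → 35
  i=12: tail/keep → 216
  i=13: tail/keep → 129
  i=14: tail/keep → 149
  i=15: tail/keep → 170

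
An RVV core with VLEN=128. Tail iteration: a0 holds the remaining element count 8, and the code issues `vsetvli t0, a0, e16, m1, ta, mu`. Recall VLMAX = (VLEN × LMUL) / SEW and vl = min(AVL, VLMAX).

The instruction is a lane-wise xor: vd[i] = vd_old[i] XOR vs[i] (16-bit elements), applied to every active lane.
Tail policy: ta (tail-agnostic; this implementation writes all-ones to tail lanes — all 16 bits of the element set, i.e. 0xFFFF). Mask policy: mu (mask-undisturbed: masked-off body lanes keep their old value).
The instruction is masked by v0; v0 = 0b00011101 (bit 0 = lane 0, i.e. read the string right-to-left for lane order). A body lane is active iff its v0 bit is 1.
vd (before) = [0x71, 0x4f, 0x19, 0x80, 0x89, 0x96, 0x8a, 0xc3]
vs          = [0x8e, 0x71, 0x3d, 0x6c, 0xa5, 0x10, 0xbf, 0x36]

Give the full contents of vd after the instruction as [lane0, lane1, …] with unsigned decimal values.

vd = [255, 79, 36, 236, 44, 150, 138, 195]

VLMAX = (128 × 1) / 16 = 8 lanes
vl ← min(8, 8) = 8
lane  0: xor(0x71,0x8e) ⇒ 0xff
lane  1: mask-off/keep ⇒ 0x4f
lane  2: xor(0x19,0x3d) ⇒ 0x24
lane  3: xor(0x80,0x6c) ⇒ 0xec
lane  4: xor(0x89,0xa5) ⇒ 0x2c
lane  5: mask-off/keep ⇒ 0x96
lane  6: mask-off/keep ⇒ 0x8a
lane  7: mask-off/keep ⇒ 0xc3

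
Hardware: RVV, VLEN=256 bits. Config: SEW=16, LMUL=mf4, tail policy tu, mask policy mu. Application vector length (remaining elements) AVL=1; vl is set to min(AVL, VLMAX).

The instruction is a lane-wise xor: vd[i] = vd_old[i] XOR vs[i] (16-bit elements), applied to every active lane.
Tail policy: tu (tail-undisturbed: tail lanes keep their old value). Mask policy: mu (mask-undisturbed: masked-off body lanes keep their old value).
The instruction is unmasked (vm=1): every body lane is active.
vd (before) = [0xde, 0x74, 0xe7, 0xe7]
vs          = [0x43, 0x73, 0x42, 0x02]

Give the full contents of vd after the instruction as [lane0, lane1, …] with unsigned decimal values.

vd = [157, 116, 231, 231]

VLMAX = (256 × 1/4) / 16 = 4 lanes
vl = min(AVL, VLMAX) = min(1, 4) = 1
lane  0: xor(0xde,0x43) ⇒ 0x9d
lane  1: tail/keep ⇒ 0x74
lane  2: tail/keep ⇒ 0xe7
lane  3: tail/keep ⇒ 0xe7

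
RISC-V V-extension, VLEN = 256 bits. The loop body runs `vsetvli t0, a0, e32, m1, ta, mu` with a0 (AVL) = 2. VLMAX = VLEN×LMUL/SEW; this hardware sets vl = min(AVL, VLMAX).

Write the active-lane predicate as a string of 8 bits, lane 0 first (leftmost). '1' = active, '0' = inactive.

VLMAX = VLEN×LMUL/SEW = 256×1/32 = 8
vl ← min(2, 8) = 2
bits (lane 0 leftmost): 11000000

predicate = 11000000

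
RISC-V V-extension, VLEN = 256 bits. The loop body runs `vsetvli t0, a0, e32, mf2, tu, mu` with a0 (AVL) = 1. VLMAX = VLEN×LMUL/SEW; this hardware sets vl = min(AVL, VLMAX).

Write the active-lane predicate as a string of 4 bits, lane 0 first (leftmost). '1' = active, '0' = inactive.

predicate = 1000

VLMAX = (256 × 1/2) / 32 = 4 lanes
vl ← min(1, 4) = 1
bits (lane 0 leftmost): 1000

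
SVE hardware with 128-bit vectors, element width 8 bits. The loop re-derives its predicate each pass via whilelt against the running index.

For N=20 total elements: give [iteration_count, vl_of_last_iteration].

[iterations, last_vl] = [2, 4]

lane count: 128 div 8 = 16
N=20: ⌈20/16⌉ = 2 iters; last vl = 20 − 1×16 = 4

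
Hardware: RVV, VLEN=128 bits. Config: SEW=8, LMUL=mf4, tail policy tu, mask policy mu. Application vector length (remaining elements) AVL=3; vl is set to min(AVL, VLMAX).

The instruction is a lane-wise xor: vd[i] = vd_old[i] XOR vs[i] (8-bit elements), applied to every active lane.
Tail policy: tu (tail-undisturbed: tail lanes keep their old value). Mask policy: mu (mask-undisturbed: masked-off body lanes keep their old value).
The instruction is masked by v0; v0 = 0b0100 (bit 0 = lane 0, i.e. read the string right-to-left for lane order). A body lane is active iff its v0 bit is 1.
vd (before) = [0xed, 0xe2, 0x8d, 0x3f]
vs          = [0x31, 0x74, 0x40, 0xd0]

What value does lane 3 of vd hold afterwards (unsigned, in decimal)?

vd[3] = 63

VLMAX = VLEN×LMUL/SEW = 128×1/4/8 = 4
AVL=3 ≤ VLMAX=4, so vl = 3
[0] mask-off/keep = 0xed
[1] mask-off/keep = 0xe2
[2] xor(0x8d,0x40) = 0xcd
[3] tail/keep = 0x3f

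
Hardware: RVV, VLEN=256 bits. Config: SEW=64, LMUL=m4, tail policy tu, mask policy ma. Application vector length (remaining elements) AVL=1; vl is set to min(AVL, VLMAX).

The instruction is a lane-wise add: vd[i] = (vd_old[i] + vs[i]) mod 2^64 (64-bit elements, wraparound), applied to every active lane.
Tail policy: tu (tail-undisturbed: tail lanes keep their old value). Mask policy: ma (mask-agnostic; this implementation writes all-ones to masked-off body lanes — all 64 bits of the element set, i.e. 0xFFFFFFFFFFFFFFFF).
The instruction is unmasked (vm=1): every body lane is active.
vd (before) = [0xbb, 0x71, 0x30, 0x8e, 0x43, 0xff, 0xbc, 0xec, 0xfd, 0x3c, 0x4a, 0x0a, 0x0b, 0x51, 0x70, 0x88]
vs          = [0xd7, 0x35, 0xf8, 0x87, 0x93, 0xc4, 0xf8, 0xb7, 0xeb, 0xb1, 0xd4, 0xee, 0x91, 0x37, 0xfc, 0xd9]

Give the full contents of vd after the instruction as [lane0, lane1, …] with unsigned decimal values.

lanes per group: 256·4/64 = 16
vl ← min(1, 16) = 1
lane  0: add(0xbb,0xd7) ⇒ 0x192
lane  1: tail/keep ⇒ 0x71
lane  2: tail/keep ⇒ 0x30
lane  3: tail/keep ⇒ 0x8e
lane  4: tail/keep ⇒ 0x43
lane  5: tail/keep ⇒ 0xff
lane  6: tail/keep ⇒ 0xbc
lane  7: tail/keep ⇒ 0xec
lane  8: tail/keep ⇒ 0xfd
lane  9: tail/keep ⇒ 0x3c
lane 10: tail/keep ⇒ 0x4a
lane 11: tail/keep ⇒ 0x0a
lane 12: tail/keep ⇒ 0x0b
lane 13: tail/keep ⇒ 0x51
lane 14: tail/keep ⇒ 0x70
lane 15: tail/keep ⇒ 0x88

vd = [402, 113, 48, 142, 67, 255, 188, 236, 253, 60, 74, 10, 11, 81, 112, 136]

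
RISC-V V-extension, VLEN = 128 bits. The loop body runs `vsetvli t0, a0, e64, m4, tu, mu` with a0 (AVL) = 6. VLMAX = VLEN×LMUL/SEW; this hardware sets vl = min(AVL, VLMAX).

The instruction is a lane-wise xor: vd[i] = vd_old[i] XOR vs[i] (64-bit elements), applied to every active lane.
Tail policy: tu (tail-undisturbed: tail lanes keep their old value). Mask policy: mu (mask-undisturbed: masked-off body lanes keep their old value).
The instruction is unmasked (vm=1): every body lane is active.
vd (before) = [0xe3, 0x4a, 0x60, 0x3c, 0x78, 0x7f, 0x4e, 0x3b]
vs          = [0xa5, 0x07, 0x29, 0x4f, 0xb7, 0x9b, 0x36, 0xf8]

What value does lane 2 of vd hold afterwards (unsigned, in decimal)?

lanes per group: 128·4/64 = 8
vl = min(AVL, VLMAX) = min(6, 8) = 6
lane  0: xor(0xe3,0xa5) ⇒ 0x46
lane  1: xor(0x4a,0x07) ⇒ 0x4d
lane  2: xor(0x60,0x29) ⇒ 0x49
lane  3: xor(0x3c,0x4f) ⇒ 0x73
lane  4: xor(0x78,0xb7) ⇒ 0xcf
lane  5: xor(0x7f,0x9b) ⇒ 0xe4
lane  6: tail/keep ⇒ 0x4e
lane  7: tail/keep ⇒ 0x3b

vd[2] = 73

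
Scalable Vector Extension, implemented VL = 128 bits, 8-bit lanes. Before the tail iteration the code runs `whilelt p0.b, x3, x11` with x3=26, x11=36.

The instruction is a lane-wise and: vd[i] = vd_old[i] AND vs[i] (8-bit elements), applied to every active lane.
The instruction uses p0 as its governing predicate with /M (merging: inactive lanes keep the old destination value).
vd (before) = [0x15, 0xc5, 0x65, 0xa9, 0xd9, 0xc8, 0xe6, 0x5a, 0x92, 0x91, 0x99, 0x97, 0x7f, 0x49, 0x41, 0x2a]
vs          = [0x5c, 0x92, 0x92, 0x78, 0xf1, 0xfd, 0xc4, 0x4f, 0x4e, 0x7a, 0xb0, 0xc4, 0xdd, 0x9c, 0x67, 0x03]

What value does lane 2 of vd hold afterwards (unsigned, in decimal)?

lane count: 128 div 8 = 16
active while 26+j < 36, i.e. j ∈ [0,10) capped at 16 ⇒ 10
vd[0] and(0x15,0x5c) -> 0x14
vd[1] and(0xc5,0x92) -> 0x80
vd[2] and(0x65,0x92) -> 0x00
vd[3] and(0xa9,0x78) -> 0x28
vd[4] and(0xd9,0xf1) -> 0xd1
vd[5] and(0xc8,0xfd) -> 0xc8
vd[6] and(0xe6,0xc4) -> 0xc4
vd[7] and(0x5a,0x4f) -> 0x4a
vd[8] and(0x92,0x4e) -> 0x02
vd[9] and(0x91,0x7a) -> 0x10
vd[10] tail/keep -> 0x99
vd[11] tail/keep -> 0x97
vd[12] tail/keep -> 0x7f
vd[13] tail/keep -> 0x49
vd[14] tail/keep -> 0x41
vd[15] tail/keep -> 0x2a

vd[2] = 0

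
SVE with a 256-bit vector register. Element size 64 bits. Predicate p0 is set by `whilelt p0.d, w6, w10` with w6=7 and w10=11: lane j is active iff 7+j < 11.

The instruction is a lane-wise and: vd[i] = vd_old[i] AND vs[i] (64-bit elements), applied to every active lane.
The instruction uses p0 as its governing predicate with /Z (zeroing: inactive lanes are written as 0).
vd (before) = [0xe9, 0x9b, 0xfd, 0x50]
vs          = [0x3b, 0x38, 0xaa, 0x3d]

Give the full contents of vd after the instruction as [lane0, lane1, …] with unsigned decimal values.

register lanes = 256/64 = 4
active while 7+j < 11, i.e. j ∈ [0,4) capped at 4 ⇒ 4
  i=0: and(0xe9,0x3b) → 41
  i=1: and(0x9b,0x38) → 24
  i=2: and(0xfd,0xaa) → 168
  i=3: and(0x50,0x3d) → 16

vd = [41, 24, 168, 16]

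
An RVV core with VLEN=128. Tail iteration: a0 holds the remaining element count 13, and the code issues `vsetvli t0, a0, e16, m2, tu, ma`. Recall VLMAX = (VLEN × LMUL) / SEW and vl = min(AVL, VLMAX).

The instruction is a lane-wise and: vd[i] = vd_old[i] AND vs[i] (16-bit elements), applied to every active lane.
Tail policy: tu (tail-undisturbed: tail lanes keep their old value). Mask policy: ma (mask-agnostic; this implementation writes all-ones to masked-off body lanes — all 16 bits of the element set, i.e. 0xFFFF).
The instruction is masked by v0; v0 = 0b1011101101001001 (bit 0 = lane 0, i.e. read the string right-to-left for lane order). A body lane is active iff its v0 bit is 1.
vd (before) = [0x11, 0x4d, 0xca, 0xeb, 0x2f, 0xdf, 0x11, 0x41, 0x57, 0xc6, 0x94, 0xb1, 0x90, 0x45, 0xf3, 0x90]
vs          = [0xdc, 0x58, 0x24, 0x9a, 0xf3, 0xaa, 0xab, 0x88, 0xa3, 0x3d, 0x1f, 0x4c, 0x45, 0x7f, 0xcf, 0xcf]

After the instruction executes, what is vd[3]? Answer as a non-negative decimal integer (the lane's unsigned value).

vd[3] = 138

lanes per group: 128·2/16 = 16
vl ← min(13, 16) = 13
lane  0: and(0x11,0xdc) ⇒ 0x10
lane  1: mask-off/ones ⇒ 0xffff
lane  2: mask-off/ones ⇒ 0xffff
lane  3: and(0xeb,0x9a) ⇒ 0x8a
lane  4: mask-off/ones ⇒ 0xffff
lane  5: mask-off/ones ⇒ 0xffff
lane  6: and(0x11,0xab) ⇒ 0x01
lane  7: mask-off/ones ⇒ 0xffff
lane  8: and(0x57,0xa3) ⇒ 0x03
lane  9: and(0xc6,0x3d) ⇒ 0x04
lane 10: mask-off/ones ⇒ 0xffff
lane 11: and(0xb1,0x4c) ⇒ 0x00
lane 12: and(0x90,0x45) ⇒ 0x00
lane 13: tail/keep ⇒ 0x45
lane 14: tail/keep ⇒ 0xf3
lane 15: tail/keep ⇒ 0x90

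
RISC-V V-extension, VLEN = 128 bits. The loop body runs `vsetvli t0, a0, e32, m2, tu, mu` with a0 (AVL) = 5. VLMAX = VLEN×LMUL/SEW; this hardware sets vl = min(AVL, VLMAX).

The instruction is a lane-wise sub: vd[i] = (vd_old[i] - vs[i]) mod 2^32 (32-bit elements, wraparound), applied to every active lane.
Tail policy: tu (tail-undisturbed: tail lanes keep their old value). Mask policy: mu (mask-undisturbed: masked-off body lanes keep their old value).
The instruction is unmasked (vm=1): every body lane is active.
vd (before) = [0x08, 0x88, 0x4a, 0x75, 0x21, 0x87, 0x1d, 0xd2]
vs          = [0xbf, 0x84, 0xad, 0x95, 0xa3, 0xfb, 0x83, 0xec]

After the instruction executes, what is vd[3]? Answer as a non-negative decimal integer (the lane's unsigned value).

VLMAX = VLEN×LMUL/SEW = 128×2/32 = 8
AVL=5 ≤ VLMAX=8, so vl = 5
vd[0] sub(0x08,0xbf) -> 0xffffff49
vd[1] sub(0x88,0x84) -> 0x04
vd[2] sub(0x4a,0xad) -> 0xffffff9d
vd[3] sub(0x75,0x95) -> 0xffffffe0
vd[4] sub(0x21,0xa3) -> 0xffffff7e
vd[5] tail/keep -> 0x87
vd[6] tail/keep -> 0x1d
vd[7] tail/keep -> 0xd2

vd[3] = 4294967264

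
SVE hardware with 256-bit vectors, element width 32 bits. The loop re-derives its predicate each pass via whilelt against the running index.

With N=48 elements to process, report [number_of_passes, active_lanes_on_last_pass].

register lanes = 256/32 = 8
N=48: ⌈48/8⌉ = 6 iters; last vl = 48 − 5×8 = 8

[iterations, last_vl] = [6, 8]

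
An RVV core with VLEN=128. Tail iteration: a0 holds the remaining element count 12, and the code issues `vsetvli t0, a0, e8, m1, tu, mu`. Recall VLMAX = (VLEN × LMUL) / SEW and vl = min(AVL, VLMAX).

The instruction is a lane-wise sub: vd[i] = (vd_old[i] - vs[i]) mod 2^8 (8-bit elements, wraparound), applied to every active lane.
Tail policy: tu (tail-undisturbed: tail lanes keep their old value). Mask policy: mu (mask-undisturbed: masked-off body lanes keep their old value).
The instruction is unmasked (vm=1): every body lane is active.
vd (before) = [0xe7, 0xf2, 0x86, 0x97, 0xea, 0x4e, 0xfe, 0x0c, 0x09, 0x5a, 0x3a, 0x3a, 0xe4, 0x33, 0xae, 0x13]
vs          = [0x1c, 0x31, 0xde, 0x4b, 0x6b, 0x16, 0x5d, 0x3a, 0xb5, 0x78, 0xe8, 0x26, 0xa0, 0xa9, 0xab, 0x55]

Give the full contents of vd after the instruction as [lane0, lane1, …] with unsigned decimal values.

vd = [203, 193, 168, 76, 127, 56, 161, 210, 84, 226, 82, 20, 228, 51, 174, 19]

lanes per group: 128·1/8 = 16
vl ← min(12, 16) = 12
vd[0] sub(0xe7,0x1c) -> 0xcb
vd[1] sub(0xf2,0x31) -> 0xc1
vd[2] sub(0x86,0xde) -> 0xa8
vd[3] sub(0x97,0x4b) -> 0x4c
vd[4] sub(0xea,0x6b) -> 0x7f
vd[5] sub(0x4e,0x16) -> 0x38
vd[6] sub(0xfe,0x5d) -> 0xa1
vd[7] sub(0x0c,0x3a) -> 0xd2
vd[8] sub(0x09,0xb5) -> 0x54
vd[9] sub(0x5a,0x78) -> 0xe2
vd[10] sub(0x3a,0xe8) -> 0x52
vd[11] sub(0x3a,0x26) -> 0x14
vd[12] tail/keep -> 0xe4
vd[13] tail/keep -> 0x33
vd[14] tail/keep -> 0xae
vd[15] tail/keep -> 0x13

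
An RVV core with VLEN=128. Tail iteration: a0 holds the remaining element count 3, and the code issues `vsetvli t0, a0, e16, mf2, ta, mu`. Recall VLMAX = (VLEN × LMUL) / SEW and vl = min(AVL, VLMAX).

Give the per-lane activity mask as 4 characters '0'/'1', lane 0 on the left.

lanes per group: 128·1/2/16 = 4
AVL=3 ≤ VLMAX=4, so vl = 3
bits (lane 0 leftmost): 1110

predicate = 1110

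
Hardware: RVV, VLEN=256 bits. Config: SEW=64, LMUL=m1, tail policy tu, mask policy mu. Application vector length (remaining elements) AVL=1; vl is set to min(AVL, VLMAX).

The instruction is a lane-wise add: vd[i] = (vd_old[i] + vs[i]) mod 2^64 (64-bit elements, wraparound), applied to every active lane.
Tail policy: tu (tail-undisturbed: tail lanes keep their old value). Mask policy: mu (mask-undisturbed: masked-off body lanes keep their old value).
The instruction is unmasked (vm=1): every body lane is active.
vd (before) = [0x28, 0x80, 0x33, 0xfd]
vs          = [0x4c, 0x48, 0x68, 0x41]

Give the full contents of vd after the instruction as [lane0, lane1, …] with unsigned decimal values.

lanes per group: 256·1/64 = 4
vl ← min(1, 4) = 1
vd[0] add(0x28,0x4c) -> 0x74
vd[1] tail/keep -> 0x80
vd[2] tail/keep -> 0x33
vd[3] tail/keep -> 0xfd

vd = [116, 128, 51, 253]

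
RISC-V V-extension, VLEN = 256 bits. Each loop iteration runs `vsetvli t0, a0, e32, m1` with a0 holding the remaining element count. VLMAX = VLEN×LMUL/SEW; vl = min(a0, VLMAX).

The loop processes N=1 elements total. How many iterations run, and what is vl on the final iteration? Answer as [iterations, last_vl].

lanes per group: 256·1/32 = 8
iterations = ceil(1/8) = 1; final-pass vl = 1

[iterations, last_vl] = [1, 1]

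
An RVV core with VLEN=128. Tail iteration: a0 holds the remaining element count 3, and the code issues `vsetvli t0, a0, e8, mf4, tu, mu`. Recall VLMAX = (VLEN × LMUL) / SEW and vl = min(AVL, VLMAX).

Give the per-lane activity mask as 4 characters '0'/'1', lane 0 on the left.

VLMAX = (128 × 1/4) / 8 = 4 lanes
vl = min(AVL, VLMAX) = min(3, 4) = 3
bits (lane 0 leftmost): 1110

predicate = 1110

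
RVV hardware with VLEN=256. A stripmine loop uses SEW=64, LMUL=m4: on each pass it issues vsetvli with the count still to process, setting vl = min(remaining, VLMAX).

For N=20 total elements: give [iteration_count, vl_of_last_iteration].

lanes per group: 256·4/64 = 16
20 elements at 16/iter → 2 passes, remainder 4 on the last

[iterations, last_vl] = [2, 4]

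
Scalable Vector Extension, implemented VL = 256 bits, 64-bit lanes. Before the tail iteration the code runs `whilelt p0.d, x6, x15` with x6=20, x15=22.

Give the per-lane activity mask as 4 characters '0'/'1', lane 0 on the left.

256-bit reg / 64-bit elem → 4 lanes
whilelt: lane j active iff 20+j < 22 → j < 2 → 2 active
bits (lane 0 leftmost): 1100

predicate = 1100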